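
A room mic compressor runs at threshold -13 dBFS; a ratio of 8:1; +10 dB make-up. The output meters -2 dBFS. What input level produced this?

-5 dBFS

Stripping the +10 dB make-up gives -12 dBFS at the gain stage.
That's 1 dB above the -13 dBFS threshold.
Input overshoot = R × output overshoot = 8 dB → input = -13 + 8 = -5 dBFS.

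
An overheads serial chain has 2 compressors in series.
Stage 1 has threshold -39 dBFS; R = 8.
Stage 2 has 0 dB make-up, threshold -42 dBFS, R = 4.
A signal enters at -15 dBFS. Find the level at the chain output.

Stage 1: -15 dBFS is 24 dB over -39 dBFS; at 8:1 that becomes 3 dB over, giving -36 dBFS.
Stage 2: 6 dB above -42 dBFS, reduced 4:1 to 1.5 dB above → -40.5 dBFS.

-40.5 dBFS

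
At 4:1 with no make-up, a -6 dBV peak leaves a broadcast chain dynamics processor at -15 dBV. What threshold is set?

-18 dBV

Let T be the threshold. Output overshoot = (input overshoot)/R, so -15 − T = (-6 − T)/4.
4·(-15 − T) = -6 − T → 3·T = -60 − (-6) = -54.
T = -54/3 = -18 dBV.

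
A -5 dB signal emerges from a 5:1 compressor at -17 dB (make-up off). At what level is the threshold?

Input is 15 dB above T (since output overshoot × R = input overshoot: (-17 − T)·5 = -5 − T gives T = -20 dB).
Check: -20 + (-5 − (-20))/5 = -20 + 3 = -17 dB. ✓

-20 dB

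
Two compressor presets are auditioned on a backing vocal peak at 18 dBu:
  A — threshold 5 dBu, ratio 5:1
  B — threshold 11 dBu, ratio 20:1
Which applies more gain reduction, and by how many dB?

A: overshoot 13 dB → output overshoot 2.6 dB → GR 10.4 dB.
B: overshoot 7 dB → output overshoot 0.35 dB → GR 6.65 dB.
A reduces 3.75 dB more.

A, by 3.75 dB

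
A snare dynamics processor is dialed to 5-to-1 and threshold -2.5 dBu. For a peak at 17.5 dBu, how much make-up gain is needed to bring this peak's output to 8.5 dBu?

Without make-up, output = threshold + overshoot/5 = -2.5 + 4 = 1.5 dBu.
Gap to target: 7 dB.

7 dB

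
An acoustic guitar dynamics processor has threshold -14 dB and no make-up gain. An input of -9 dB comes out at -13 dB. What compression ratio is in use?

Input overshoot = -9 − (-14) = 5 dB; output overshoot = -13 − (-14) = 1 dB.
Ratio = 5 / 1 = 5.

5:1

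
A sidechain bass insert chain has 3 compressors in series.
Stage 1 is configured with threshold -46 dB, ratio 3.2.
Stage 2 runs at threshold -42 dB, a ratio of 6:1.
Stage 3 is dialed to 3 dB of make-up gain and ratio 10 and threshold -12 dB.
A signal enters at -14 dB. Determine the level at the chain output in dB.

Stage 1: 32 dB above -46 dB, reduced 3.2:1 to 10 dB above → -36 dB.
Stage 2: overshoot 6 dB → 6/6 = 1 dB → -41 dB.
Stage 3: -41 dB is at or below the -12 dB threshold — no compression; make-up brings it to -38 dB.

-38 dB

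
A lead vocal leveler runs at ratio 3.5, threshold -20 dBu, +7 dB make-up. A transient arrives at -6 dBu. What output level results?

Overshoot: -6 − (-20) = 14 dB.
The 14 dB excess becomes 4 dB after 3.5:1 reduction.
Output = -20 + 4 = -16 dBu; make-up adds 7 dB, giving -9 dBu.

-9 dBu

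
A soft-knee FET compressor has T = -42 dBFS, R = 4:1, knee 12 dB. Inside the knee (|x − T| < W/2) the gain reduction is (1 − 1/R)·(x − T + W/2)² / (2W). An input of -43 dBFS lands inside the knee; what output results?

x − T + W/2 = -43 − (-42) + 6 = 5.
GR = (1 − 1/4) × 5² / 24 = 0.75 × 25 / 24 = 0.78125 dB.
Output = -43 − 0.78125 = -43.78125 dBFS.

-43.78125 dBFS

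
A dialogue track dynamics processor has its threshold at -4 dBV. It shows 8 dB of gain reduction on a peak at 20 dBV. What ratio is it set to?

Input overshoot = 20 − (-4) = 24 dB.
Output overshoot = 24 − 8 = 16 dB.
Ratio = input overshoot / output overshoot = 24 / 16 = 1.5.

1.5:1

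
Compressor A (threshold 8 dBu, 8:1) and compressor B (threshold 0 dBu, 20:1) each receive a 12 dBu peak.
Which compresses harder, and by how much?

B, by 7.9 dB

A: GR = 4 − 4/8 = 3.5 dB.
B: GR = 12 − 12/20 = 11.4 dB.
Difference: 7.9 dB in favour of B.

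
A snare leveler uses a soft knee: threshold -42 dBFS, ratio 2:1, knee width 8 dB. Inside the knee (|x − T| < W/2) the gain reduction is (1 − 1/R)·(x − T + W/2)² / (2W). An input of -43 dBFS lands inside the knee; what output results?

x − T + W/2 = -43 − (-42) + 4 = 3.
GR = (1 − 1/2) × 3² / 16 = 0.5 × 9 / 16 = 0.28125 dB.
Output = -43 − 0.28125 = -43.28125 dBFS.

-43.28125 dBFS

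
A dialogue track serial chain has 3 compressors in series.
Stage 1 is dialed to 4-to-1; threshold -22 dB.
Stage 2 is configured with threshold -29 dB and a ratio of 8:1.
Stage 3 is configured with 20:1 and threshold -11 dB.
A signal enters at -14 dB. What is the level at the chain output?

-27.875 dB

Stage 1: 8 dB above -22 dB, reduced 4:1 to 2 dB above → -20 dB.
Stage 2: overshoot 9 dB → 9/8 = 1.125 dB → -27.875 dB.
Stage 3: -27.875 dB is at or below the -11 dB threshold — no compression; output -27.875 dB.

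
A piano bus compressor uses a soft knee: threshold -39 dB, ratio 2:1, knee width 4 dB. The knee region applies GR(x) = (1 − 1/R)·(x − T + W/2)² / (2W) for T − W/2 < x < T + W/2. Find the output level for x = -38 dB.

x − T + W/2 = -38 − (-39) + 2 = 3.
GR = (1 − 1/2) × 3² / 8 = 0.5 × 9 / 8 = 0.5625 dB.
Output = -38 − 0.5625 = -38.5625 dB.

-38.5625 dB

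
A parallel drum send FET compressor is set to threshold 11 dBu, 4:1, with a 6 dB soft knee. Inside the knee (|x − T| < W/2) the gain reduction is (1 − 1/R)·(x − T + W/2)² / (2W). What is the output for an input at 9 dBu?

8.9375 dBu

x − T + W/2 = 9 − 11 + 3 = 1.
GR = (1 − 1/4) × 1² / 12 = 0.75 × 1 / 12 = 0.0625 dB.
Output = 9 − 0.0625 = 8.9375 dBu.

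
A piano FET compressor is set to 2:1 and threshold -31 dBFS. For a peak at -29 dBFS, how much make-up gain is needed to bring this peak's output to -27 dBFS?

3 dB

Overshoot 2 dB → 2/2 = 1 dB after compression, so the compressed level is -31 + 1 = -30 dBFS.
Make-up = target − compressed = -27 − (-30) = 3 dB.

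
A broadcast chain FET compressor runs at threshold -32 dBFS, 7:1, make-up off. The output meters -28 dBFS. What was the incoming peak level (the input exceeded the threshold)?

That's 4 dB above the -32 dBFS threshold.
Input overshoot = R × output overshoot = 28 dB → input = -32 + 28 = -4 dBFS.

-4 dBFS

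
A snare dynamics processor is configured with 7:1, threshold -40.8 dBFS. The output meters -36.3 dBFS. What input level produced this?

-9.3 dBFS

That's 4.5 dB above the -40.8 dBFS threshold.
Input overshoot = R × output overshoot = 31.5 dB → input = -40.8 + 31.5 = -9.3 dBFS.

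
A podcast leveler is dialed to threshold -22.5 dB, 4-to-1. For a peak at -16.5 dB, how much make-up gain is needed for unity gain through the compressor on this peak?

Without make-up, output = threshold + overshoot/4 = -22.5 + 1.5 = -21 dB.
Gap to target: 4.5 dB.

4.5 dB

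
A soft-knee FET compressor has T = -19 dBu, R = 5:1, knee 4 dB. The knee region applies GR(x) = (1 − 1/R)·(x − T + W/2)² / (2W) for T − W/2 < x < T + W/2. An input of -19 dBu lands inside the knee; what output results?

-19.4 dBu

x − T + W/2 = -19 − (-19) + 2 = 2.
GR = (1 − 1/5) × 2² / 8 = 0.8 × 4 / 8 = 0.4 dB.
Output = -19 − 0.4 = -19.4 dBu.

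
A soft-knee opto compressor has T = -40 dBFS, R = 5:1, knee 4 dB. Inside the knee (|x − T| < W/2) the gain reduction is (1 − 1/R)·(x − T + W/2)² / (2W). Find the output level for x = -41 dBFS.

-41.1 dBFS

x − T + W/2 = -41 − (-40) + 2 = 1.
GR = (1 − 1/5) × 1² / 8 = 0.8 × 1 / 8 = 0.1 dB.
Output = -41 − 0.1 = -41.1 dBFS.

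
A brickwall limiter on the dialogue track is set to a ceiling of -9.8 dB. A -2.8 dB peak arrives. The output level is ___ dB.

-9.8 dB

At ∞:1, everything above -9.8 dB is held at the ceiling.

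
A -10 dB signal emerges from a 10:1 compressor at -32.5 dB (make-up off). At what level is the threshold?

-35 dB

Let T be the threshold. Output overshoot = (input overshoot)/R, so -32.5 − T = (-10 − T)/10.
10·(-32.5 − T) = -10 − T → 9·T = -325 − (-10) = -315.
T = -315/9 = -35 dB.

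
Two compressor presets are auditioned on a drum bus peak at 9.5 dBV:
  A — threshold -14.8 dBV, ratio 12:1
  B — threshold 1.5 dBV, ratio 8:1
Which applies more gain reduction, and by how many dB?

A, by 15.275 dB

A: GR = 24.3 − 24.3/12 = 22.275 dB.
B: GR = 8 − 8/8 = 7 dB.
A reduces 15.275 dB more.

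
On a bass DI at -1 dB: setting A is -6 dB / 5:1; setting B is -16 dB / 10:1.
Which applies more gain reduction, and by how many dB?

A: 5 dB over, compressed to 1 dB over, so 4 dB of GR.
B: 15 dB over, compressed to 1.5 dB over, so 13.5 dB of GR.
Difference: 9.5 dB in favour of B.

B, by 9.5 dB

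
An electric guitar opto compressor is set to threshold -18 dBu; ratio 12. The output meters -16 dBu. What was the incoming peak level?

6 dBu

Post-compression overshoot = -16 − (-18) = 2 dB.
Before 12:1 compression the overshoot was 2 × 12 = 24 dB, so input = -18 + 24 = 6 dBu.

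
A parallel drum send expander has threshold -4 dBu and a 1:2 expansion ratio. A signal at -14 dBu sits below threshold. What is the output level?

-24 dBu

The input is 10 dB below the -4 dBu threshold.
A 1:2 expander multiplies undershoot by 2: 10 × 2 = 20 dB below threshold.
Output = -4 − 20 = -24 dBu.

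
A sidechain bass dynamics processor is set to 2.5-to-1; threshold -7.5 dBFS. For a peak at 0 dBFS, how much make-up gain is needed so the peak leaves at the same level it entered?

4.5 dB

Without make-up, output = threshold + overshoot/2.5 = -7.5 + 3 = -4.5 dBFS.
Gap to target: 4.5 dB.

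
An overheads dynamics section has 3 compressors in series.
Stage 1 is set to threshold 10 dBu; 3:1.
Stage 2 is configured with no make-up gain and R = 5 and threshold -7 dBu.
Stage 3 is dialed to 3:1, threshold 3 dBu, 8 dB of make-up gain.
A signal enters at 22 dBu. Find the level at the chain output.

Stage 1: 12 dB above 10 dBu, reduced 3:1 to 4 dB above → 14 dBu.
Stage 2: overshoot 21 dB → 21/5 = 4.2 dB → -2.8 dBu.
Stage 3: -2.8 dBu is at or below the 3 dBu threshold — no compression; make-up brings it to 5.2 dBu.

5.2 dBu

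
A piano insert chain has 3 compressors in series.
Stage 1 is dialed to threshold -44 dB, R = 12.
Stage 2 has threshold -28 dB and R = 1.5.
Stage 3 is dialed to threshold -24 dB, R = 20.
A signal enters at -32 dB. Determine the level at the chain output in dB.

Stage 1: 12 dB above -44 dB, reduced 12:1 to 1 dB above → -43 dB.
Stage 2: -43 dB is at or below the -28 dB threshold — no compression; output -43 dB.
Stage 3: -43 dB is at or below the -24 dB threshold — no compression; output -43 dB.

-43 dB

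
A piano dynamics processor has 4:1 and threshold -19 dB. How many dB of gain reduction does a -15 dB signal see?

3 dB

The signal is 4 dB above threshold.
At 4:1, output sits 4/4 = 1 dB above threshold.
So the signal is attenuated by 4 − 1 = 3 dB.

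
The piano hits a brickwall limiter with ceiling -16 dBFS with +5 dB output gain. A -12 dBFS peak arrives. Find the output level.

A brickwall limiter is an ∞:1 compressor: any input above the ceiling is clamped to -16 dBFS.
Output gain then adds 5 dB: -16 + 5 = -11 dBFS.

-11 dBFS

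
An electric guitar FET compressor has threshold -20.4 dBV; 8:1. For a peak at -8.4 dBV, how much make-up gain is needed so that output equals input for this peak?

Without make-up, output = threshold + overshoot/8 = -20.4 + 1.5 = -18.9 dBV.
Gap to target: 10.5 dB.

10.5 dB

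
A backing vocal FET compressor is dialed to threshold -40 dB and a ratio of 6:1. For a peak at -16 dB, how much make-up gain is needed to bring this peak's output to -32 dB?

4 dB

Overshoot 24 dB → 24/6 = 4 dB after compression, so the compressed level is -40 + 4 = -36 dB.
Make-up = target − compressed = -32 − (-36) = 4 dB.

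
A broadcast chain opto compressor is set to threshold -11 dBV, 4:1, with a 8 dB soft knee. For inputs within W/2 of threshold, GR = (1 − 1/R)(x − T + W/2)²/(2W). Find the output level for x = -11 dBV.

x − T + W/2 = -11 − (-11) + 4 = 4.
GR = (1 − 1/4) × 4² / 16 = 0.75 × 16 / 16 = 0.75 dB.
Output = -11 − 0.75 = -11.75 dBV.

-11.75 dBV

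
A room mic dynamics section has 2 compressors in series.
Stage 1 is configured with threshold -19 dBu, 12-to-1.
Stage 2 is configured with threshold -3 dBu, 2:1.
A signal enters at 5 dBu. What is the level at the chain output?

Stage 1: 5 dBu is 24 dB over -19 dBu; at 12:1 that becomes 2 dB over, giving -17 dBu.
Stage 2: -17 dBu ≤ -3 dBu, so stage 2 doesn't engage; output -17 dBu.

-17 dBu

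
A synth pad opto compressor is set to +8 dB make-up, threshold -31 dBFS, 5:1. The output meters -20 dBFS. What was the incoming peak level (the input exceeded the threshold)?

Remove make-up: -20 − 8 = -28 dBFS.
That's 3 dB above the -31 dBFS threshold.
Input overshoot = R × output overshoot = 15 dB → input = -31 + 15 = -16 dBFS.

-16 dBFS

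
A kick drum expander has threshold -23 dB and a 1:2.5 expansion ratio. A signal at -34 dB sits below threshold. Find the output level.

The input is 11 dB below the -23 dB threshold.
A 1:2.5 expander multiplies undershoot by 2.5: 11 × 2.5 = 27.5 dB below threshold.
Output = -23 − 27.5 = -50.5 dB.

-50.5 dB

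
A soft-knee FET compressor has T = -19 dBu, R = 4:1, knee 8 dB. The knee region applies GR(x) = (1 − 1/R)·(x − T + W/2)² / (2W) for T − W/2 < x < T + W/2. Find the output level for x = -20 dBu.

x − T + W/2 = -20 − (-19) + 4 = 3.
GR = (1 − 1/4) × 3² / 16 = 0.75 × 9 / 16 = 0.421875 dB.
Output = -20 − 0.421875 = -20.421875 dBu.

-20.421875 dBu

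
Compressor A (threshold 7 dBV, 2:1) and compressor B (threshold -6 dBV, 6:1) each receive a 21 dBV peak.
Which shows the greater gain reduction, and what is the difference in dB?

B, by 15.5 dB

A: overshoot 14 dB → output overshoot 7 dB → GR 7 dB.
B: overshoot 27 dB → output overshoot 4.5 dB → GR 22.5 dB.
B reduces 15.5 dB more.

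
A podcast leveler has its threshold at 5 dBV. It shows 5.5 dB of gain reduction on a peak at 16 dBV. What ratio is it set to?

Input overshoot = 16 − 5 = 11 dB.
Output overshoot = 11 − 5.5 = 5.5 dB.
Ratio = input overshoot / output overshoot = 11 / 5.5 = 2.

2:1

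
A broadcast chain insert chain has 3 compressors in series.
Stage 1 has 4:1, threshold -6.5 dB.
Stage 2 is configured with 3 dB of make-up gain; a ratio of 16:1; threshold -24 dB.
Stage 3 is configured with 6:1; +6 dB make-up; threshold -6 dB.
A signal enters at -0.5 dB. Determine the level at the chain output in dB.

Stage 1: overshoot 6 dB → 6/4 = 1.5 dB → -5 dB.
Stage 2: overshoot 19 dB → 19/16 = 1.1875 dB → -22.8125 dB; +3 dB make-up → -19.8125 dB.
Stage 3: -19.8125 dB is at or below the -6 dB threshold — no compression; make-up brings it to -13.8125 dB.

-13.8125 dB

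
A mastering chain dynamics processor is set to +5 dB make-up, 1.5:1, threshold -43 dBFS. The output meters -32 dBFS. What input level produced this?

Stripping the +5 dB make-up gives -37 dBFS at the gain stage.
The compressed level sits -37 − (-43) = 6 dB over threshold.
Before 1.5:1 compression the overshoot was 6 × 1.5 = 9 dB, so input = -43 + 9 = -34 dBFS.

-34 dBFS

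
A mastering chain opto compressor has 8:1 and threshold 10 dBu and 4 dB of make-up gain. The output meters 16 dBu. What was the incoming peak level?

Remove make-up: 16 − 4 = 12 dBu.
The compressed level sits 12 − 10 = 2 dB over threshold.
Undo the ratio: input overshoot = 2 × 8 = 16 dB, giving input = 26 dBu.

26 dBu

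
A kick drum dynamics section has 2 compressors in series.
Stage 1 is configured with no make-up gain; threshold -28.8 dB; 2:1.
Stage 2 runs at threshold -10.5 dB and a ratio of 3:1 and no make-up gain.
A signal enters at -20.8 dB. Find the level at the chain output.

-24.8 dB

Stage 1: 8 dB above -28.8 dB, reduced 2:1 to 4 dB above → -24.8 dB.
Stage 2: -24.8 dB is at or below the -10.5 dB threshold — no compression; output -24.8 dB.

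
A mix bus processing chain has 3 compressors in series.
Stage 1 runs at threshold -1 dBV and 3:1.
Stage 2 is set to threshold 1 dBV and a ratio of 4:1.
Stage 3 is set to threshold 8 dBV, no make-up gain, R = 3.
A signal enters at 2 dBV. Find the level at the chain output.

Stage 1: 2 dBV is 3 dB over -1 dBV; at 3:1 that becomes 1 dB over, giving 0 dBV.
Stage 2: below threshold (0 ≤ 1); passes unchanged; output 0 dBV.
Stage 3: 0 dBV is at or below the 8 dBV threshold — no compression; output 0 dBV.

0 dBV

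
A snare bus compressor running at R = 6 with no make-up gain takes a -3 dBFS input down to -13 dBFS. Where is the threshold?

Let T be the threshold. Output overshoot = (input overshoot)/R, so -13 − T = (-3 − T)/6.
6·(-13 − T) = -3 − T → 5·T = -78 − (-3) = -75.
T = -75/5 = -15 dBFS.

-15 dBFS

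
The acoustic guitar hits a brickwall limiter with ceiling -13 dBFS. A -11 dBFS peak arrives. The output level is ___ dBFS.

-13 dBFS

A brickwall limiter is an ∞:1 compressor: any input above the ceiling is clamped to -13 dBFS.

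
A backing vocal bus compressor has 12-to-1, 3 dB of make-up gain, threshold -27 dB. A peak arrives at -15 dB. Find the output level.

-23 dB

The input is 12 dB above the -27 dB threshold.
At 12:1 the overshoot is divided by 12, leaving 1 dB above threshold.
So the level is -27 + 1 = -26 dB; make-up adds 3 dB, giving -23 dB.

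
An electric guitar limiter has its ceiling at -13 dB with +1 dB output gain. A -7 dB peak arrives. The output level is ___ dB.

At ∞:1, everything above -13 dB is held at the ceiling.
Output gain then adds 1 dB: -13 + 1 = -12 dB.

-12 dB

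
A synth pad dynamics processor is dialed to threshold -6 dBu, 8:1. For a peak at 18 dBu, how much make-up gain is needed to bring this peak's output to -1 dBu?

2 dB

Overshoot 24 dB → 24/8 = 3 dB after compression, so the compressed level is -6 + 3 = -3 dBu.
Make-up = target − compressed = -1 − (-3) = 2 dB.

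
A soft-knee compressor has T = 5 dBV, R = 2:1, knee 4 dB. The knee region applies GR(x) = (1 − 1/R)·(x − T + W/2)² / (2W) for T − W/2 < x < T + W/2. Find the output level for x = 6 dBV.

x − T + W/2 = 6 − 5 + 2 = 3.
GR = (1 − 1/2) × 3² / 8 = 0.5 × 9 / 8 = 0.5625 dB.
Output = 6 − 0.5625 = 5.4375 dBV.

5.4375 dBV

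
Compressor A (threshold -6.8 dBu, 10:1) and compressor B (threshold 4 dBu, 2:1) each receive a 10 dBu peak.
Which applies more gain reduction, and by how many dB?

A: GR = 16.8 − 16.8/10 = 15.12 dB.
B: GR = 6 − 6/2 = 3 dB.
A reduces 12.12 dB more.

A, by 12.12 dB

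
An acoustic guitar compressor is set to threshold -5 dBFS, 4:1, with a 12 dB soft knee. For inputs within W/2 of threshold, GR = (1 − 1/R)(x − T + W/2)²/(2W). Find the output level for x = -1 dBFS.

x − T + W/2 = -1 − (-5) + 6 = 10.
GR = (1 − 1/4) × 10² / 24 = 0.75 × 100 / 24 = 3.125 dB.
Output = -1 − 3.125 = -4.125 dBFS.

-4.125 dBFS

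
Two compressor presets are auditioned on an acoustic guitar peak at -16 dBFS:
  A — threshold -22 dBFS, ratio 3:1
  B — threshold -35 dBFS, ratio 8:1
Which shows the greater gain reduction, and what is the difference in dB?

B, by 12.625 dB

A: overshoot 6 dB → output overshoot 2 dB → GR 4 dB.
B: overshoot 19 dB → output overshoot 2.375 dB → GR 16.625 dB.
Difference: 12.625 dB in favour of B.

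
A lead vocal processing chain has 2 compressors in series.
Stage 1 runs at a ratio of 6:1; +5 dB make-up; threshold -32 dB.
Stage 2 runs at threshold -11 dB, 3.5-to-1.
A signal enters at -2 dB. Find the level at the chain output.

Stage 1: overshoot 30 dB → 30/6 = 5 dB → -27 dB; +5 dB make-up → -22 dB.
Stage 2: below threshold (-22 ≤ -11); passes unchanged; output -22 dB.

-22 dB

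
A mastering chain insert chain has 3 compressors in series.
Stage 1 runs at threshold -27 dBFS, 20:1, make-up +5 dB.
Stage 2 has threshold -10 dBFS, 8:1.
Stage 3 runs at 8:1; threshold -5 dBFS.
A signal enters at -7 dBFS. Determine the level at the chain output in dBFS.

Stage 1: 20 dB above -27 dBFS, reduced 20:1 to 1 dB above → -26 dBFS; +5 dB make-up → -21 dBFS.
Stage 2: -21 dBFS is at or below the -10 dBFS threshold — no compression; output -21 dBFS.
Stage 3: -21 dBFS ≤ -5 dBFS, so stage 3 doesn't engage; output -21 dBFS.

-21 dBFS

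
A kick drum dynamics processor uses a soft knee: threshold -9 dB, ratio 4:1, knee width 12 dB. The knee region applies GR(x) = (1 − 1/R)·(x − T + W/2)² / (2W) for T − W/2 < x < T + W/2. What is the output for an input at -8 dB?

x − T + W/2 = -8 − (-9) + 6 = 7.
GR = (1 − 1/4) × 7² / 24 = 0.75 × 49 / 24 = 1.53125 dB.
Output = -8 − 1.53125 = -9.53125 dB.

-9.53125 dB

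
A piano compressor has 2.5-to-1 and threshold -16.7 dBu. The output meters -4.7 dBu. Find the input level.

13.3 dBu

The compressed level sits -4.7 − (-16.7) = 12 dB over threshold.
Undo the ratio: input overshoot = 12 × 2.5 = 30 dB, giving input = 13.3 dBu.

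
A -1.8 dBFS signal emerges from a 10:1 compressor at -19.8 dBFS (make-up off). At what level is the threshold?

Let T be the threshold. Output overshoot = (input overshoot)/R, so -19.8 − T = (-1.8 − T)/10.
10·(-19.8 − T) = -1.8 − T → 9·T = -198 − (-1.8) = -196.2.
T = -196.2/9 = -21.8 dBFS.

-21.8 dBFS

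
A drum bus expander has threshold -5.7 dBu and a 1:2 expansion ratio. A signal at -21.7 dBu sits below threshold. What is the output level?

-37.7 dBu

Below threshold, a 1:2 expander applies gain = (2−1)×(T − x) of attenuation.
(2−1) × 16 = 16 dB, so output = -21.7 − 16 = -37.7 dBu.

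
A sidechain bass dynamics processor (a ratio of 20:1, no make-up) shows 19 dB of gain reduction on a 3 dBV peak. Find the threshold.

-17 dBV

Input is 20 dB above T (since output overshoot × R = input overshoot: (-16 − T)·20 = 3 − T gives T = -17 dBV).
Check: -17 + (3 − (-17))/20 = -17 + 1 = -16 dBV. ✓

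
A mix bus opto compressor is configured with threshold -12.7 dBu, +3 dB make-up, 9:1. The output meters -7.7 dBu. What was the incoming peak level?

5.3 dBu

Remove make-up: -7.7 − 3 = -10.7 dBu.
The compressed level sits -10.7 − (-12.7) = 2 dB over threshold.
Before 9:1 compression the overshoot was 2 × 9 = 18 dB, so input = -12.7 + 18 = 5.3 dBu.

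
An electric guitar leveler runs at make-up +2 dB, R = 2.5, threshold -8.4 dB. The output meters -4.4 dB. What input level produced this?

Before make-up, the level was -4.4 − 2 = -6.4 dB.
Post-compression overshoot = -6.4 − (-8.4) = 2 dB.
Input overshoot = R × output overshoot = 5 dB → input = -8.4 + 5 = -3.4 dB.

-3.4 dB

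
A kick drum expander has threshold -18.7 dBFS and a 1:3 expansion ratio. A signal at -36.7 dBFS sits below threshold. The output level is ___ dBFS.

Below threshold, a 1:3 expander applies gain = (3−1)×(T − x) of attenuation.
(3−1) × 18 = 36 dB, so output = -36.7 − 36 = -72.7 dBFS.

-72.7 dBFS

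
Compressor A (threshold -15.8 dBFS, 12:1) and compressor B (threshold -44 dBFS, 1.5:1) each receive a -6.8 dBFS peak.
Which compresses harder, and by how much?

A: 9 dB over, compressed to 0.75 dB over, so 8.25 dB of GR.
B: 37.2 dB over, compressed to 24.8 dB over, so 12.4 dB of GR.
Difference: 4.15 dB in favour of B.

B, by 4.15 dB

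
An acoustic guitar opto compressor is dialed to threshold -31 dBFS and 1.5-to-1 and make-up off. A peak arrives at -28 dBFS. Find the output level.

-28 dBFS sits 3 dB over threshold.
The 3 dB excess becomes 2 dB after 1.5:1 reduction.
Output = -31 + 2 = -29 dBFS.

-29 dBFS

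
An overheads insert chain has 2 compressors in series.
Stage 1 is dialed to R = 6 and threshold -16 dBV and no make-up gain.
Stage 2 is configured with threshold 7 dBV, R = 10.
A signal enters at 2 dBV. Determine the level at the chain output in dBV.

-13 dBV

Stage 1: overshoot 18 dB → 18/6 = 3 dB → -13 dBV.
Stage 2: -13 dBV ≤ 7 dBV, so stage 2 doesn't engage; output -13 dBV.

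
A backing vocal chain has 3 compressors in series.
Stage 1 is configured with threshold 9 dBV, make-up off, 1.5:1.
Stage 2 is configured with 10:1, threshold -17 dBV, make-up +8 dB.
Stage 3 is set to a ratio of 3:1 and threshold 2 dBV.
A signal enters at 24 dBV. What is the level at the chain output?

-5.4 dBV

Stage 1: 15 dB above 9 dBV, reduced 1.5:1 to 10 dB above → 19 dBV.
Stage 2: 36 dB above -17 dBV, reduced 10:1 to 3.6 dB above → -13.4 dBV; +8 dB make-up → -5.4 dBV.
Stage 3: -5.4 dBV ≤ 2 dBV, so stage 3 doesn't engage; output -5.4 dBV.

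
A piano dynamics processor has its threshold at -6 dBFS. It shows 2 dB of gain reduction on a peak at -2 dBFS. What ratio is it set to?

2:1

Input overshoot = -2 − (-6) = 4 dB.
Output overshoot = 4 − 2 = 2 dB.
Ratio = input overshoot / output overshoot = 4 / 2 = 2.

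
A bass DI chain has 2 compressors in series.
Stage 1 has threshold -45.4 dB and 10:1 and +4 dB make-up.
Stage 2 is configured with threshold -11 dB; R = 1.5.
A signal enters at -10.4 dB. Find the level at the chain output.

Stage 1: 35 dB above -45.4 dB, reduced 10:1 to 3.5 dB above → -41.9 dB; +4 dB make-up → -37.9 dB.
Stage 2: -37.9 dB is at or below the -11 dB threshold — no compression; output -37.9 dB.

-37.9 dB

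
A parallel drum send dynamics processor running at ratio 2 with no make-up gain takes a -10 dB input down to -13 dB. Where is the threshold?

-16 dB

Gain reduction = -10 − (-13) = 3 dB; output overshoot = GR / (R − 1) = 3 / 1 = 3 dB.
Threshold = output − output overshoot = -13 − 3 = -16 dB.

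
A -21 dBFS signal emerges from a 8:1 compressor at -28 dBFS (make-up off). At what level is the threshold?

Let T be the threshold. Output overshoot = (input overshoot)/R, so -28 − T = (-21 − T)/8.
8·(-28 − T) = -21 − T → 7·T = -224 − (-21) = -203.
T = -203/7 = -29 dBFS.

-29 dBFS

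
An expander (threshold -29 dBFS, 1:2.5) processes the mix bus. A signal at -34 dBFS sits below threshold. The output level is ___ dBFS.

The input is 5 dB below the -29 dBFS threshold.
A 1:2.5 expander multiplies undershoot by 2.5: 5 × 2.5 = 12.5 dB below threshold.
Output = -29 − 12.5 = -41.5 dBFS.

-41.5 dBFS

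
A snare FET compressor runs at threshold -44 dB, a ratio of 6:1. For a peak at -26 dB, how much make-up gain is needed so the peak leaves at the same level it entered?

15 dB

Without make-up, output = threshold + overshoot/6 = -44 + 3 = -41 dB.
Gap to target: 15 dB.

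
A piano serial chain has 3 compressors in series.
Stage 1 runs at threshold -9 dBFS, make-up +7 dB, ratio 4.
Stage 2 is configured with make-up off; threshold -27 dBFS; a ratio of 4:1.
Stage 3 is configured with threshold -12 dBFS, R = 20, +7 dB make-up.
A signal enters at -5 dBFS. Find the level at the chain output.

Stage 1: overshoot 4 dB → 4/4 = 1 dB → -8 dBFS; +7 dB make-up → -1 dBFS.
Stage 2: overshoot 26 dB → 26/4 = 6.5 dB → -20.5 dBFS.
Stage 3: below threshold (-20.5 ≤ -12); passes unchanged; make-up brings it to -13.5 dBFS.

-13.5 dBFS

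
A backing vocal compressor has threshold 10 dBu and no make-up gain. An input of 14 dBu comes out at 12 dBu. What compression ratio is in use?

2:1

Input overshoot = 14 − 10 = 4 dB; output overshoot = 12 − 10 = 2 dB.
Ratio = 4 / 2 = 2.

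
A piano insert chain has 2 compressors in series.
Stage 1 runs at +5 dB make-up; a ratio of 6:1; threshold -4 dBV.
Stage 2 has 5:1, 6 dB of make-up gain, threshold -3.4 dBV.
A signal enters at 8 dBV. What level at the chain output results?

Stage 1: overshoot 12 dB → 12/6 = 2 dB → -2 dBV; +5 dB make-up → 3 dBV.
Stage 2: 3 dBV is 6.4 dB over -3.4 dBV; at 5:1 that becomes 1.28 dB over, giving -2.12 dBV; +6 dB make-up → 3.88 dBV.

3.88 dBV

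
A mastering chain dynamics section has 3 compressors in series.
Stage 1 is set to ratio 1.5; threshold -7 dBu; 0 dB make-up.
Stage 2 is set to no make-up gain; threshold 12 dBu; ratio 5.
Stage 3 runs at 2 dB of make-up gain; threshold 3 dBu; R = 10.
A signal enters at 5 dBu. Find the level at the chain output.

3 dBu

Stage 1: overshoot 12 dB → 12/1.5 = 8 dB → 1 dBu.
Stage 2: 1 dBu is at or below the 12 dBu threshold — no compression; output 1 dBu.
Stage 3: 1 dBu ≤ 3 dBu, so stage 3 doesn't engage; make-up brings it to 3 dBu.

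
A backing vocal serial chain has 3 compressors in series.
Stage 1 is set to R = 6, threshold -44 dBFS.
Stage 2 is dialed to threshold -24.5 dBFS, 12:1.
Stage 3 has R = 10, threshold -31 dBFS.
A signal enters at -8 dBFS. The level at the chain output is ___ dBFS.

-38 dBFS

Stage 1: overshoot 36 dB → 36/6 = 6 dB → -38 dBFS.
Stage 2: -38 dBFS is at or below the -24.5 dBFS threshold — no compression; output -38 dBFS.
Stage 3: -38 dBFS ≤ -31 dBFS, so stage 3 doesn't engage; output -38 dBFS.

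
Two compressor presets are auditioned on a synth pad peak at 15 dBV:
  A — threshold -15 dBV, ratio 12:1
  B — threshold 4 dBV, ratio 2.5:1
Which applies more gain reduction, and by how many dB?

A: GR = 30 − 30/12 = 27.5 dB.
B: GR = 11 − 11/2.5 = 6.6 dB.
A reduces 20.9 dB more.

A, by 20.9 dB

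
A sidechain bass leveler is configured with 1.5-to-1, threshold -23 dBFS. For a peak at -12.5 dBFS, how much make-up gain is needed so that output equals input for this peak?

Overshoot 10.5 dB → 10.5/1.5 = 7 dB after compression, so the compressed level is -23 + 7 = -16 dBFS.
Make-up = target − compressed = -12.5 − (-16) = 3.5 dB.

3.5 dB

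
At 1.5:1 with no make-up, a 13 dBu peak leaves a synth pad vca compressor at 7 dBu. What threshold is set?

Let T be the threshold. Output overshoot = (input overshoot)/R, so 7 − T = (13 − T)/1.5.
1.5·(7 − T) = 13 − T → 0.5·T = 10.5 − 13 = -2.5.
T = -2.5/0.5 = -5 dBu.

-5 dBu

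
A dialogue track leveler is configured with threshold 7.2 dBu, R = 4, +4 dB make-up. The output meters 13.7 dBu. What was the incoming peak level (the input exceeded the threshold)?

17.2 dBu

Stripping the +4 dB make-up gives 9.7 dBu at the gain stage.
That's 2.5 dB above the 7.2 dBu threshold.
Undo the ratio: input overshoot = 2.5 × 4 = 10 dB, giving input = 17.2 dBu.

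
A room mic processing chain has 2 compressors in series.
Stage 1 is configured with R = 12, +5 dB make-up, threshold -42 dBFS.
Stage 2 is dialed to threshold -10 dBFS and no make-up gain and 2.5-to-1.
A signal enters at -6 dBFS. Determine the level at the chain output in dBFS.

Stage 1: 36 dB above -42 dBFS, reduced 12:1 to 3 dB above → -39 dBFS; +5 dB make-up → -34 dBFS.
Stage 2: -34 dBFS ≤ -10 dBFS, so stage 2 doesn't engage; output -34 dBFS.

-34 dBFS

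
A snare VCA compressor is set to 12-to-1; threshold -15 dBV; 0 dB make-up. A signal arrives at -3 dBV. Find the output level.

Overshoot: -3 − (-15) = 12 dB.
At 12:1 the overshoot is divided by 12, leaving 1 dB above threshold.
That puts the output at -14 dBV.

-14 dBV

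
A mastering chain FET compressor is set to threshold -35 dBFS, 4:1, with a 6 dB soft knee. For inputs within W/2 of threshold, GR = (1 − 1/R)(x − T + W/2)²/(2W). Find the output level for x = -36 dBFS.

-36.25 dBFS

x − T + W/2 = -36 − (-35) + 3 = 2.
GR = (1 − 1/4) × 2² / 12 = 0.75 × 4 / 12 = 0.25 dB.
Output = -36 − 0.25 = -36.25 dBFS.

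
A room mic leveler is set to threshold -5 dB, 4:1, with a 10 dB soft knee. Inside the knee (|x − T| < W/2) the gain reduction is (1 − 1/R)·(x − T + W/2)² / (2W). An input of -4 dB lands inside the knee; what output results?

-5.35 dB

x − T + W/2 = -4 − (-5) + 5 = 6.
GR = (1 − 1/4) × 6² / 20 = 0.75 × 36 / 20 = 1.35 dB.
Output = -4 − 1.35 = -5.35 dB.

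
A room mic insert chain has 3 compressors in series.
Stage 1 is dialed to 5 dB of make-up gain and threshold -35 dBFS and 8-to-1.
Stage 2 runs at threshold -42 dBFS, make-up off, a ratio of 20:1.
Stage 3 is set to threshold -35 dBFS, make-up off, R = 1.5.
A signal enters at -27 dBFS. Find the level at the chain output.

Stage 1: -27 dBFS is 8 dB over -35 dBFS; at 8:1 that becomes 1 dB over, giving -34 dBFS; +5 dB make-up → -29 dBFS.
Stage 2: 13 dB above -42 dBFS, reduced 20:1 to 0.65 dB above → -41.35 dBFS.
Stage 3: -41.35 dBFS is at or below the -35 dBFS threshold — no compression; output -41.35 dBFS.

-41.35 dBFS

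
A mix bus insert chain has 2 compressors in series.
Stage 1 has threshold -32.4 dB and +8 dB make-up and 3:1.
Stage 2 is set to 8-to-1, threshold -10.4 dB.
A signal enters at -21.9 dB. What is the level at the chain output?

Stage 1: -21.9 dB is 10.5 dB over -32.4 dB; at 3:1 that becomes 3.5 dB over, giving -28.9 dB; +8 dB make-up → -20.9 dB.
Stage 2: -20.9 dB ≤ -10.4 dB, so stage 2 doesn't engage; output -20.9 dB.

-20.9 dB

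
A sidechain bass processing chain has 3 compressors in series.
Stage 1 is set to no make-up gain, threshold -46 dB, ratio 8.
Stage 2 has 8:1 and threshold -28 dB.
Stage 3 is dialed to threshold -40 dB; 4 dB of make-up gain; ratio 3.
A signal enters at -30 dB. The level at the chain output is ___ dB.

-40 dB

Stage 1: overshoot 16 dB → 16/8 = 2 dB → -44 dB.
Stage 2: -44 dB ≤ -28 dB, so stage 2 doesn't engage; output -44 dB.
Stage 3: -44 dB is at or below the -40 dB threshold — no compression; make-up brings it to -40 dB.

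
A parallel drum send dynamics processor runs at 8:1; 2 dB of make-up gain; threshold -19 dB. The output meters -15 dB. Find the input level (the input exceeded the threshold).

-3 dB

Stripping the +2 dB make-up gives -17 dB at the gain stage.
The compressed level sits -17 − (-19) = 2 dB over threshold.
Input overshoot = R × output overshoot = 16 dB → input = -19 + 16 = -3 dB.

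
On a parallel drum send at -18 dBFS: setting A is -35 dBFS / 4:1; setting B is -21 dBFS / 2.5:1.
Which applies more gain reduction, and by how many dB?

A, by 10.95 dB

A: GR = 17 − 17/4 = 12.75 dB.
B: GR = 3 − 3/2.5 = 1.8 dB.
Difference: 10.95 dB in favour of A.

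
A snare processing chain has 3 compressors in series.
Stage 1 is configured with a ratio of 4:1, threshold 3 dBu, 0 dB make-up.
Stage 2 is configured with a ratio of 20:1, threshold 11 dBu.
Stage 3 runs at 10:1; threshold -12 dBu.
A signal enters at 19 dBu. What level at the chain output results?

Stage 1: overshoot 16 dB → 16/4 = 4 dB → 7 dBu.
Stage 2: below threshold (7 ≤ 11); passes unchanged; output 7 dBu.
Stage 3: 7 dBu is 19 dB over -12 dBu; at 10:1 that becomes 1.9 dB over, giving -10.1 dBu.

-10.1 dBu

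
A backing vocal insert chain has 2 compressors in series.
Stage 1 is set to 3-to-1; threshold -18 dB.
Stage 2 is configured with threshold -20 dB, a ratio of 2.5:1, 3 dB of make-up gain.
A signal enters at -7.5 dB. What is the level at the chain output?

-14.8 dB

Stage 1: 10.5 dB above -18 dB, reduced 3:1 to 3.5 dB above → -14.5 dB.
Stage 2: 5.5 dB above -20 dB, reduced 2.5:1 to 2.2 dB above → -17.8 dB; +3 dB make-up → -14.8 dB.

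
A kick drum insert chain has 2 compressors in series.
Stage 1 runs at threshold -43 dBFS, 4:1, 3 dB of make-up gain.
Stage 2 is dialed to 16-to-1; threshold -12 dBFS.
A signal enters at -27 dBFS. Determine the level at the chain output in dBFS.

Stage 1: overshoot 16 dB → 16/4 = 4 dB → -39 dBFS; +3 dB make-up → -36 dBFS.
Stage 2: below threshold (-36 ≤ -12); passes unchanged; output -36 dBFS.

-36 dBFS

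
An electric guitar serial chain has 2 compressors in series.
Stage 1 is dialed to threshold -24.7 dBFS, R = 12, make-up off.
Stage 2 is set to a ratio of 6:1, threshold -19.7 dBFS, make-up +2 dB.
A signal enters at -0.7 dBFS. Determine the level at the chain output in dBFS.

-20.7 dBFS

Stage 1: -0.7 dBFS is 24 dB over -24.7 dBFS; at 12:1 that becomes 2 dB over, giving -22.7 dBFS.
Stage 2: -22.7 dBFS is at or below the -19.7 dBFS threshold — no compression; make-up brings it to -20.7 dBFS.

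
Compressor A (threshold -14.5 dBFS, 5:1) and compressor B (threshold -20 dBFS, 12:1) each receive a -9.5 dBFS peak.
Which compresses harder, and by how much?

A: GR = 5 − 5/5 = 4 dB.
B: GR = 10.5 − 10.5/12 = 9.625 dB.
B applies 5.625 dB more gain reduction.

B, by 5.625 dB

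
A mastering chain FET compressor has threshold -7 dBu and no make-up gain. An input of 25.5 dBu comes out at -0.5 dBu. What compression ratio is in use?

Input overshoot = 25.5 − (-7) = 32.5 dB; output overshoot = -0.5 − (-7) = 6.5 dB.
Ratio = 32.5 / 6.5 = 5.

5:1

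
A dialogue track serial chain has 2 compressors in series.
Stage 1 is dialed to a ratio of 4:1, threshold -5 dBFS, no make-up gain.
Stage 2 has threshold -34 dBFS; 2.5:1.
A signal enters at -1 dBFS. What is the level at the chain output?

Stage 1: -1 dBFS is 4 dB over -5 dBFS; at 4:1 that becomes 1 dB over, giving -4 dBFS.
Stage 2: 30 dB above -34 dBFS, reduced 2.5:1 to 12 dB above → -22 dBFS.

-22 dBFS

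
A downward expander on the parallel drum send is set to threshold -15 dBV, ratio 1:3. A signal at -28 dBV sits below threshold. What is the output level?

-54 dBV

Below threshold, a 1:3 expander applies gain = (3−1)×(T − x) of attenuation.
(3−1) × 13 = 26 dB, so output = -28 − 26 = -54 dBV.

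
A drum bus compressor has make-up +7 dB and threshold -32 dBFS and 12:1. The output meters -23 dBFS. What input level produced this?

Remove make-up: -23 − 7 = -30 dBFS.
That's 2 dB above the -32 dBFS threshold.
Before 12:1 compression the overshoot was 2 × 12 = 24 dB, so input = -32 + 24 = -8 dBFS.

-8 dBFS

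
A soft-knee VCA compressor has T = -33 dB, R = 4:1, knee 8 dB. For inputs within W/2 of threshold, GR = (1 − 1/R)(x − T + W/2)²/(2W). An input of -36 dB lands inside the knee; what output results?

x − T + W/2 = -36 − (-33) + 4 = 1.
GR = (1 − 1/4) × 1² / 16 = 0.75 × 1 / 16 = 0.046875 dB.
Output = -36 − 0.046875 = -36.046875 dB.

-36.046875 dB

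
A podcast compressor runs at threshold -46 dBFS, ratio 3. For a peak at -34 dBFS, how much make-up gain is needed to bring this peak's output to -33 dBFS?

The peak compresses to -46 + 12/3 = -42 dBFS.
To reach -33 dBFS requires -33 − (-42) = 9 dB of make-up.

9 dB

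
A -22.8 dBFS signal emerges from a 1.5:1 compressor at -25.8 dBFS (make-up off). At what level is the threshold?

-31.8 dBFS

Input is 9 dB above T (since output overshoot × R = input overshoot: (-25.8 − T)·1.5 = -22.8 − T gives T = -31.8 dBFS).
Check: -31.8 + (-22.8 − (-31.8))/1.5 = -31.8 + 6 = -25.8 dBFS. ✓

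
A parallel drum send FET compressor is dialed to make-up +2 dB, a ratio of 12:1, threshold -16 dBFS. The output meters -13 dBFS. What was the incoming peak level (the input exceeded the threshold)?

Remove make-up: -13 − 2 = -15 dBFS.
That's 1 dB above the -16 dBFS threshold.
Input overshoot = R × output overshoot = 12 dB → input = -16 + 12 = -4 dBFS.

-4 dBFS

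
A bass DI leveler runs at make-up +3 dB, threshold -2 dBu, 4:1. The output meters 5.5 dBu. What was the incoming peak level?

Before make-up, the level was 5.5 − 3 = 2.5 dBu.
The compressed level sits 2.5 − (-2) = 4.5 dB over threshold.
Input overshoot = R × output overshoot = 18 dB → input = -2 + 18 = 16 dBu.

16 dBu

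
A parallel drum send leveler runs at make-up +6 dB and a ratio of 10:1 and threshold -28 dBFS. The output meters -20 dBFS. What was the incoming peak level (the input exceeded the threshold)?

Before make-up, the level was -20 − 6 = -26 dBFS.
Post-compression overshoot = -26 − (-28) = 2 dB.
Input overshoot = R × output overshoot = 20 dB → input = -28 + 20 = -8 dBFS.

-8 dBFS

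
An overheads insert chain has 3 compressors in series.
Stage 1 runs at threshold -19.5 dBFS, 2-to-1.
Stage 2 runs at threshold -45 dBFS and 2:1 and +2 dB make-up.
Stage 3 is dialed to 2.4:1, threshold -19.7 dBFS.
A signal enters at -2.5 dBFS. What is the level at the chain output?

-26 dBFS

Stage 1: -2.5 dBFS is 17 dB over -19.5 dBFS; at 2:1 that becomes 8.5 dB over, giving -11 dBFS.
Stage 2: 34 dB above -45 dBFS, reduced 2:1 to 17 dB above → -28 dBFS; +2 dB make-up → -26 dBFS.
Stage 3: below threshold (-26 ≤ -19.7); passes unchanged; output -26 dBFS.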